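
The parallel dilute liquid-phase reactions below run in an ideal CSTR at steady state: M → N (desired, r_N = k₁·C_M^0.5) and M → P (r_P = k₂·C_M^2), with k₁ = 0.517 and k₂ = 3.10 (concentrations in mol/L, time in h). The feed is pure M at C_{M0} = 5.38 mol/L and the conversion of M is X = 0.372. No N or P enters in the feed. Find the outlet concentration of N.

Exit C_M = C_{M0}(1−X) = 5.38×0.628 = 3.379 mol/L.
Rates in a CSTR are evaluated at the outlet concentration: r_N = 0.517×3.379^0.5 = 0.9503, r_P = 3.10×3.379^2 = 35.39.
Fraction of consumed M going to N: r_N/(r_N+r_P) = 0.02615.
C_N = 0.02615·C_{M0}·X = 0.02615×5.38×0.372 = 0.0523 mol/L.

0.0523 mol/L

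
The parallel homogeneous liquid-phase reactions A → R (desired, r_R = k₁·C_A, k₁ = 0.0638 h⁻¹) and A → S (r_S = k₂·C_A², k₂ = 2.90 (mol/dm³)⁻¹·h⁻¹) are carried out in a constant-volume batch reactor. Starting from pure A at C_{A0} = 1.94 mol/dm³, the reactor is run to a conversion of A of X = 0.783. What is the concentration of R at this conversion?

C_A = C_{A0}(1−X) = 0.4210 mol/dm³.
Along a PFR/batch, dC_R/dC_A = −r_R/(r_R+r_S) = −k₁/(k₁+k₂·C_A).
Integrating from C_{A0} to C_A: C_R = (0.0638/2.90)·ln[(0.0638+2.90·1.94)/(0.0638+2.90·0.421)] = 0.02200·ln(5.690/1.285) = 0.03274 mol/dm³.

0.0327 mol/dm³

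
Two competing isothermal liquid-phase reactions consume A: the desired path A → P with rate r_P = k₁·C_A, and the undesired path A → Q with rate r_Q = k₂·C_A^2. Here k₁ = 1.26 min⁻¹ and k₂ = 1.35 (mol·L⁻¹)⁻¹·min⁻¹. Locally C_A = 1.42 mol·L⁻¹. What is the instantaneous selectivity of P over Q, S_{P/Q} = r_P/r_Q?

0.657

S_{P/Q} = r_P/r_Q = (k₁·C_A)/(k₂·C_A^2) = (k₁/k₂)·C_A⁻¹.
= (1.26×1.420) / (1.35×1.420^2) = 1.789/2.722 = 0.657.
The undesired path is higher order in A, so low C_A (CSTR or dilute feed) favours P.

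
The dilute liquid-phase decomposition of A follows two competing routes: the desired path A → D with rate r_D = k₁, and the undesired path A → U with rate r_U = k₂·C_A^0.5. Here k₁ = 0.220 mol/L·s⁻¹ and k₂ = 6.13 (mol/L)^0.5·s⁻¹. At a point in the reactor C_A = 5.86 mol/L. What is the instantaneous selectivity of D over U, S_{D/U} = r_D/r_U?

S_{D/U} = r_D/r_U = (k₁)/(k₂·C_A^0.5) = (k₁/k₂)·C_A^-0.5.
= (0.220) / (6.13×5.860^0.5) = 0.2200/14.84 = 0.0148.
The undesired path is higher order in A, so low C_A (CSTR or dilute feed) favours D.

0.0148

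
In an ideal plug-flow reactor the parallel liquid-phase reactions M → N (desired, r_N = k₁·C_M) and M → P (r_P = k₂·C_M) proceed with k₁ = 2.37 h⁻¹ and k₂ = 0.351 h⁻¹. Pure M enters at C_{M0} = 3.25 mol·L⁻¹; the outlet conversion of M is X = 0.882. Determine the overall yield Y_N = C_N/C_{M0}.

0.768

C_M = C_{M0}(1−X) = 0.3835 mol·L⁻¹.
Both paths are first order in M, so the instantaneous fraction to N is constant: dC_N/d(−C_M) = k₁/(k₁+k₂) = 0.8710.
C_N = 0.8710·(C_{M0}−C_M) = 0.8710×2.867 = 2.50 mol·L⁻¹.
Y_N = C_N/C_{M0} = 2.497/3.25 = 0.768.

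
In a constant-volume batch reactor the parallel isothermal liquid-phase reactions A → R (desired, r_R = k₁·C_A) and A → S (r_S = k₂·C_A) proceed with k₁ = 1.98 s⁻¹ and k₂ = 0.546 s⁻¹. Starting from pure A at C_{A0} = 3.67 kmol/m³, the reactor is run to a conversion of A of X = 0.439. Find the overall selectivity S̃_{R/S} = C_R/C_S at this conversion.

C_A = C_{A0}(1−X) = 2.059 kmol/m³.
Both paths are first order in A, so the instantaneous fraction to R is constant: dC_R/d(−C_A) = k₁/(k₁+k₂) = 0.7838.
C_R = 0.7838·(C_{A0}−C_A) = 0.7838×1.611 = 1.26 kmol/m³.
C_S = (C_{A0}−C_A)−C_R = 0.3482 kmol/m³; S̃_{R/S} = 1.263/0.3482 = 3.63.

3.63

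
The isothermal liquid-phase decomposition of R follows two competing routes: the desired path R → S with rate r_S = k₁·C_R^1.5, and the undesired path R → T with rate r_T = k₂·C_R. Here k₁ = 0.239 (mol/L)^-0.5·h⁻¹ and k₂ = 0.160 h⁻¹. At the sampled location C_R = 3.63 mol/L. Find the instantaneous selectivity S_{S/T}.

2.85

S_{S/T} = r_S/r_T = (k₁·C_R^1.5)/(k₂·C_R) = (k₁/k₂)·C_R^0.5.
= (0.239×3.630^1.5) / (0.160×3.630) = 1.653/0.5808 = 2.85.
Since the desired path is higher order in R, keeping C_R high (PFR or concentrated feed) favours S.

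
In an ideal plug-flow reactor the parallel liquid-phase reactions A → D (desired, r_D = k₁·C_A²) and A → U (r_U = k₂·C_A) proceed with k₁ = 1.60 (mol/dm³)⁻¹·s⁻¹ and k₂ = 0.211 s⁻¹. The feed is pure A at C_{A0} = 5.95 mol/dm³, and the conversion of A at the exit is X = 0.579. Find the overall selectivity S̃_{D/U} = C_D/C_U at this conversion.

30.3

C_A = C_{A0}(1−X) = 2.505 mol/dm³.
Along a PFR/batch, dC_U/dC_A = −r_U/(r_D+r_U) = −k₂/(k₂+k₁·C_A).
Integrating from C_{A0} to C_A: C_U = (0.211/1.60)·ln[(0.211+1.60·5.95)/(0.211+1.60·2.50)] = 0.1319·ln(9.731/4.219) = 0.1102 mol/dm³.
Then C_D = (C_{A0}−C_A) − C_U = 3.445 − 0.1102 = 3.335 mol/dm³.
S̃_{D/U} = C_D/C_U = 3.335/0.1102 = 30.3.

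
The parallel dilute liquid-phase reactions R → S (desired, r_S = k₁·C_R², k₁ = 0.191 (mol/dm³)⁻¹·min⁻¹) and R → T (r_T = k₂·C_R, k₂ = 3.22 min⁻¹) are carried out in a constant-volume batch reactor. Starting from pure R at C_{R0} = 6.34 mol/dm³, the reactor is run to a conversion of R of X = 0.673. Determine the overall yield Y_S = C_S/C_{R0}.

C_R = C_{R0}(1−X) = 2.073 mol/dm³.
Along a PFR/batch, dC_T/dC_R = −r_T/(r_S+r_T) = −k₂/(k₂+k₁·C_R).
Integrating from C_{R0} to C_R: C_T = (3.22/0.191)·ln[(3.22+0.191·6.34)/(3.22+0.191·2.07)] = 16.86·ln(4.431/3.616) = 3.427 mol/dm³.
Then C_S = (C_{R0}−C_R) − C_T = 4.267 − 3.427 = 0.8403 mol/dm³.
Y_S = C_S/C_{R0} = 0.8403/6.34 = 0.133.

0.133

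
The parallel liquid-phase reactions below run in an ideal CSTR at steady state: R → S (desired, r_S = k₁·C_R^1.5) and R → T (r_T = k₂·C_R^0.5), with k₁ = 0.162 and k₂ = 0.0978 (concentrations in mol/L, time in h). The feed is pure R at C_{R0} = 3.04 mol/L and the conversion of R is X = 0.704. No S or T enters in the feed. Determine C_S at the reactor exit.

Exit C_R = C_{R0}(1−X) = 3.04×0.296 = 0.8998 mol/L.
In a CSTR the entire volume is at exit conditions, so r_S = 0.162×0.8998^1.5 = 0.1383 and r_T = 0.0978×0.8998^0.5 = 0.09277.
Fraction of consumed R going to S: r_S/(r_S+r_T) = 0.5985.
C_S = 0.5985·C_{R0}·X = 0.5985×3.04×0.704 = 1.28 mol/L.

1.28 mol/L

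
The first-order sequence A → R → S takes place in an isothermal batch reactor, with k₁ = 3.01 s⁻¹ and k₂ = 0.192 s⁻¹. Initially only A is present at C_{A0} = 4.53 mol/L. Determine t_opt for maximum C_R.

The intermediate peaks when r₁ = r₂, i.e. k₁e^(−k₁t) = k₂e^(−k₂t), giving t_opt = ln(k₂/k₁)/(k₂−k₁).
= ln(0.192/3.01)/(0.192−3.01) = ln(0.06379)/-2.818 = -2.752/-2.818 = 0.977 s.

0.977 s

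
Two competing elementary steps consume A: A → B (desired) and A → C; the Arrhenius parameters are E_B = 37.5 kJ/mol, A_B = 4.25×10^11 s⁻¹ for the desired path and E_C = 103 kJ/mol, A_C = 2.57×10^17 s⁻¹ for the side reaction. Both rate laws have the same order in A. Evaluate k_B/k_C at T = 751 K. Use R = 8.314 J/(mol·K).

With equal orders, S_{B/C} = k_B/k_C = (A_B/A_C)·exp[(E_C−E_B)/(RT)].
(E_C−E_B)/(RT) = (103−37.5)×10³/(8.314×751) = 65500/6244 = 10.49.
k_B/k_C = (4.25×10^11/2.57×10^17)·exp(10.49) = 1.654×10^-6 × 35968 = 0.0595.

0.0595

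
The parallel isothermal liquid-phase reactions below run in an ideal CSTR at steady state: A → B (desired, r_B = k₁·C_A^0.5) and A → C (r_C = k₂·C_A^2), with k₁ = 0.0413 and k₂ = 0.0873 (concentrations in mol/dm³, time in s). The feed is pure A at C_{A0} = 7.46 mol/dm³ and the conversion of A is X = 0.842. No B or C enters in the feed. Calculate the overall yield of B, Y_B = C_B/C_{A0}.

Exit C_A = C_{A0}(1−X) = 7.46×0.158 = 1.179 mol/dm³.
In a CSTR the entire volume is at exit conditions, so r_B = 0.0413×1.179^0.5 = 0.04484 and r_C = 0.0873×1.179^2 = 0.1213.
Fraction of consumed A going to B: r_B/(r_B+r_C) = 0.2699.
C_B = 0.2699·C_{A0}·X = 0.2699×7.46×0.842 = 1.70 mol/dm³; Y_B = C_B/C_{A0} = 0.227.

0.227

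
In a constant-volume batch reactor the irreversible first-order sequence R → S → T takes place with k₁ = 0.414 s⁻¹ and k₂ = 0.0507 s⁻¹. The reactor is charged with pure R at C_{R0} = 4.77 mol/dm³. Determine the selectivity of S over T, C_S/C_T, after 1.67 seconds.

20.8

The intermediate concentration in a first-order A→B→C sequence is C_S = k₁C_{R0}(e^(−k₁t) − e^(−k₂t))/(k₂−k₁).
e^(−k₁t) = e^(−0.414×1.67) = e^(−0.6914) = 0.5009; e^(−k₂t) = e^(−0.08467) = 0.9188.
C_S = 0.414×4.77/(0.0507−0.414) × (0.5009−0.9188) = (-5.436)×(-0.4179) = 2.272 mol/dm³.
C_R = C_{R0}e^(−k₁t) = 2.389 mol/dm³, so C_T = C_{R0}−C_R−C_S = 0.1090 mol/dm³; C_S/C_T = 20.8.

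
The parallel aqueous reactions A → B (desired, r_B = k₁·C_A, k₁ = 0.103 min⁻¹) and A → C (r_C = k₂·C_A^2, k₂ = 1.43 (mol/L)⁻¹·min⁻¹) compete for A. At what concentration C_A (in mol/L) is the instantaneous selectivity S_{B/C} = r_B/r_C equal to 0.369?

S_{B/C} = (k₁/k₂)·C_A⁻¹ ⇒ C_A = (S·k₂/k₁)^(-1).
= (0.369×1.43/0.103)^(-1) = (5.123)^(-1) = 0.195 mol/L.

0.195 mol/L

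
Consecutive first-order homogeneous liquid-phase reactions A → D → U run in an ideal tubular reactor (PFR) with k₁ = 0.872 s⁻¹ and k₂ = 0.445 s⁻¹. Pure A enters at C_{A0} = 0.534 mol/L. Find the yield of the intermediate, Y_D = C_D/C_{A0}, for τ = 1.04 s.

0.461

Solving the coupled first-order balances gives C_D(τ) = [k₁/(k₂−k₁)]·C_{A0}·(e^(−k₁τ) − e^(−k₂τ)).
e^(−k₁τ) = e^(−0.872×1.04) = e^(−0.9069) = 0.4038; e^(−k₂τ) = e^(−0.4628) = 0.6295.
C_D = 0.872×0.534/(0.445−0.872) × (0.4038−0.6295) = (-1.091)×(-0.2257) = 0.2462 mol/L.
Y_D = C_D/C_{A0} = 0.2462/0.534 = 0.461.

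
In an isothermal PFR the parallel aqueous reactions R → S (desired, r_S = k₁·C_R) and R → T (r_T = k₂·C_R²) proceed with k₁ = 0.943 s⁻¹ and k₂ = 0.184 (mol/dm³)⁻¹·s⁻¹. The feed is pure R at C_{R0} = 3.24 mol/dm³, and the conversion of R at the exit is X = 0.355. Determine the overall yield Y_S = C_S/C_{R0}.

C_R = C_{R0}(1−X) = 2.090 mol/dm³.
Along a PFR/batch, dC_S/dC_R = −r_S/(r_S+r_T) = −k₁/(k₁+k₂·C_R).
Integrating from C_{R0} to C_R: C_S = (0.943/0.184)·ln[(0.943+0.184·3.24)/(0.943+0.184·2.09)] = 5.125·ln(1.539/1.328) = 0.7581 mol/dm³.
Y_S = C_S/C_{R0} = 0.7581/3.24 = 0.234.

0.234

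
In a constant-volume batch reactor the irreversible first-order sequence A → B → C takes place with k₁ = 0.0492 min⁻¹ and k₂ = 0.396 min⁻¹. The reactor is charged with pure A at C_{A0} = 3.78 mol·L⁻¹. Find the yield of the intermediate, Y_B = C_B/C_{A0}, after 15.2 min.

0.0668

The intermediate concentration in a first-order A→B→C sequence is C_B = k₁C_{A0}(e^(−k₁t) − e^(−k₂t))/(k₂−k₁).
e^(−k₁t) = e^(−0.0492×15.2) = e^(−0.7478) = 0.4734; e^(−k₂t) = e^(−6.019) = 0.002432.
C_B = 0.0492×3.78/(0.396−0.0492) × (0.4734−0.002432) = 0.5363×0.4710 = 0.2526 mol·L⁻¹.
Y_B = C_B/C_{A0} = 0.2526/3.78 = 0.0668.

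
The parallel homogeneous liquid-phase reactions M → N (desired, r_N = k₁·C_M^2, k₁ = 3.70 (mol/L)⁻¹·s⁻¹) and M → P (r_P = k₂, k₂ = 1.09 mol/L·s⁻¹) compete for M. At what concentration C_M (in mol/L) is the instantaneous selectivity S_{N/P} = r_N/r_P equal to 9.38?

1.66 mol/L

S_{N/P} = (k₁/k₂)·C_M^2 ⇒ C_M = (S·k₂/k₁)^(0.5).
= (9.38×1.09/3.70)^(0.5) = (2.763)^(0.5) = 1.66 mol/L.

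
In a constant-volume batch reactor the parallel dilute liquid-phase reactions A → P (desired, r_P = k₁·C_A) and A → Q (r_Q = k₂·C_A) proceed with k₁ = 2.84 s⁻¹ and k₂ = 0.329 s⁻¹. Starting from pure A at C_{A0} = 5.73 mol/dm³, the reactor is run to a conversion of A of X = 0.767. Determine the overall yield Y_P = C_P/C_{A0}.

C_A = C_{A0}(1−X) = 1.335 mol/dm³.
Both paths are first order in A, so the instantaneous fraction to P is constant: dC_P/d(−C_A) = k₁/(k₁+k₂) = 0.8962.
C_P = 0.8962·(C_{A0}−C_A) = 0.8962×4.395 = 3.94 mol/dm³.
Y_P = C_P/C_{A0} = 3.939/5.73 = 0.687.

0.687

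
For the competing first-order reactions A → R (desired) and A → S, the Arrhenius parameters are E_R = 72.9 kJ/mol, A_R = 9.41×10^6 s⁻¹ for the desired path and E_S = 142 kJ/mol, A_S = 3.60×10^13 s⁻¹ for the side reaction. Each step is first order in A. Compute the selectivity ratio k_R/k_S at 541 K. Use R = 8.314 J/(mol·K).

1.23

Since both paths have the same order in A, the concentration cancels and S_{R/S} = k_R/k_S = (A_R/A_S)·exp[(E_S−E_R)/(RT)].
(E_S−E_R)/(RT) = (142−72.9)×10³/(8.314×541) = 69100/4498 = 15.36.
k_R/k_S = (9.41×10^6/3.60×10^13)·exp(15.36) = 2.614×10^-7 × 4.699×10^6 = 1.23.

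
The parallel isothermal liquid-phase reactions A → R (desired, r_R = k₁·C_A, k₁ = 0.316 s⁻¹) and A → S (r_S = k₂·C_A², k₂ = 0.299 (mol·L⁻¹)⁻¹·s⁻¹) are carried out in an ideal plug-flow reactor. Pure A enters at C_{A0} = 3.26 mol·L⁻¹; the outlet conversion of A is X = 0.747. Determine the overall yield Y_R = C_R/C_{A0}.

C_A = C_{A0}(1−X) = 0.8248 mol·L⁻¹.
Along a PFR/batch, dC_R/dC_A = −r_R/(r_R+r_S) = −k₁/(k₁+k₂·C_A).
Integrating from C_{A0} to C_A: C_R = (0.316/0.299)·ln[(0.316+0.299·3.26)/(0.316+0.299·0.825)] = 1.057·ln(1.291/0.5626) = 0.8776 mol·L⁻¹.
Y_R = C_R/C_{A0} = 0.8776/3.26 = 0.269.

0.269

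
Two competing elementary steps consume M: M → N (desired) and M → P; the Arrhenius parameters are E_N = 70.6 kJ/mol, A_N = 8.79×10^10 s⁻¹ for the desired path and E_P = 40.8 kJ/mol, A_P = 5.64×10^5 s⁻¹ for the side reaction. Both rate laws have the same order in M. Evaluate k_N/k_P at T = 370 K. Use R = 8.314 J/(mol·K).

k_N/k_P = (A_N/A_P)·exp[−(E_N−E_P)/(RT)] = (A_N/A_P)·exp[(E_P−E_N)/(RT)].
(E_P−E_N)/(RT) = (40.8−70.6)×10³/(8.314×370) = -29800/3076 = -9.687.
k_N/k_P = (8.79×10^10/5.64×10^5)·exp(-9.687) = 1.559×10^5 × 6.206×10^-5 = 9.67.
Since E_N > E_P, raising the temperature improves selectivity toward N.

9.67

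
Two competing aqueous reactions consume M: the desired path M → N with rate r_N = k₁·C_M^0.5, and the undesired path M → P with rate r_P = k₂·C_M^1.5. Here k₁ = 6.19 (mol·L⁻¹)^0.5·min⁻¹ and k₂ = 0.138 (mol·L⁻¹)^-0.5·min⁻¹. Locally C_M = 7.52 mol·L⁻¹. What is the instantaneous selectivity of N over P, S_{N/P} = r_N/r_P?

S_{N/P} = r_N/r_P = (k₁·C_M^0.5)/(k₂·C_M^1.5) = (k₁/k₂)·C_M⁻¹.
= (6.19×7.520^0.5) / (0.138×7.520^1.5) = 16.97/2.846 = 5.96.

5.96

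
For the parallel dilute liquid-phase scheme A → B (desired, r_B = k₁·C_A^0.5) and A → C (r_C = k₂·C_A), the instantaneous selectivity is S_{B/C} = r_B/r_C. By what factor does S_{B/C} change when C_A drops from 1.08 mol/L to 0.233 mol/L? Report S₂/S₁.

2.15

S_{B/C} = (k₁/k₂)·C_A^-0.5, so S₂/S₁ = (C_{A,2}/C_{A,1})^-0.5.
= (0.233/1.08)^(-0.5) = (0.2157)^(-0.5) = 2.15.
Selectivity toward B rises as C_A falls — low-concentration operation is favoured.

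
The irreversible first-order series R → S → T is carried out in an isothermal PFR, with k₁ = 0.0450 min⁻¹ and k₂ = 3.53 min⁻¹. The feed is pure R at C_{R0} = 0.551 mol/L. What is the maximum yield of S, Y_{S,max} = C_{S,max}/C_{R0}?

For a first-order series the maximum intermediate yield is C_{S,max}/C_{R0} = (k₁/k₂)^[k₂/(k₂−k₁)].
= (0.0450/3.53)^(3.53/(3.53−0.0450)) = (0.01275)^(1.013) = 0.01205.

0.0120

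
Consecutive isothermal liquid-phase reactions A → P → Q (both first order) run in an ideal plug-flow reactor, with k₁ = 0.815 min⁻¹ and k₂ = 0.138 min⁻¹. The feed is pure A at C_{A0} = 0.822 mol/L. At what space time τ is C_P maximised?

Setting dC_P/dτ = 0 gives τ_opt = ln(k₂/k₁)/(k₂−k₁).
= ln(0.138/0.815)/(0.138−0.815) = ln(0.1693)/-0.6770 = -1.776/-0.6770 = 2.62 min.

2.62 min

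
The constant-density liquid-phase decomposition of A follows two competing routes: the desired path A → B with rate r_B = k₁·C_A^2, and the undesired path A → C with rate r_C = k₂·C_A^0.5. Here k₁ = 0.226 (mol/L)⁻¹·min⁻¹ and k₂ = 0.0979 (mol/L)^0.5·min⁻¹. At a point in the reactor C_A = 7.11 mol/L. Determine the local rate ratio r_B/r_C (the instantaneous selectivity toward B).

43.8

S_{B/C} = r_B/r_C = (k₁·C_A^2)/(k₂·C_A^0.5) = (k₁/k₂)·C_A^1.5.
= (0.226×7.110^2) / (0.0979×7.110^0.5) = 11.42/0.2610 = 43.8.
Since the desired path is higher order in A, keeping C_A high (PFR or concentrated feed) favours B.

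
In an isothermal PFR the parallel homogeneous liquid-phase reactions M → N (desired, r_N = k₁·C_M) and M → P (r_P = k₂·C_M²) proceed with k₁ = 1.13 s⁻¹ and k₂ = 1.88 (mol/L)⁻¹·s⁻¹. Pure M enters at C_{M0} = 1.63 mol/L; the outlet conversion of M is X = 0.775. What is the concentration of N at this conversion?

C_M = C_{M0}(1−X) = 0.3667 mol/L.
Along a PFR/batch, dC_N/dC_M = −r_N/(r_N+r_P) = −k₁/(k₁+k₂·C_M).
Integrating from C_{M0} to C_M: C_N = (1.13/1.88)·ln[(1.13+1.88·1.63)/(1.13+1.88·0.367)] = 0.6011·ln(4.194/1.819) = 0.5020 mol/L.

0.502 mol/L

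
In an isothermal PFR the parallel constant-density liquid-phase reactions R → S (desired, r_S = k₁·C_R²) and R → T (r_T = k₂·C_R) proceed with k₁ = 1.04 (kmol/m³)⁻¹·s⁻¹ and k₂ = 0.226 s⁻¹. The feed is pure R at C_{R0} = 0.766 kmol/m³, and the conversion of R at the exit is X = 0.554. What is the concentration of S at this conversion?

0.302 kmol/m³

C_R = C_{R0}(1−X) = 0.3416 kmol/m³.
Along a PFR/batch, dC_T/dC_R = −r_T/(r_S+r_T) = −k₂/(k₂+k₁·C_R).
Integrating from C_{R0} to C_R: C_T = (0.226/1.04)·ln[(0.226+1.04·0.766)/(0.226+1.04·0.342)] = 0.2173·ln(1.023/0.5813) = 0.1228 kmol/m³.
Then C_S = (C_{R0}−C_R) − C_T = 0.4244 − 0.1228 = 0.3016 kmol/m³.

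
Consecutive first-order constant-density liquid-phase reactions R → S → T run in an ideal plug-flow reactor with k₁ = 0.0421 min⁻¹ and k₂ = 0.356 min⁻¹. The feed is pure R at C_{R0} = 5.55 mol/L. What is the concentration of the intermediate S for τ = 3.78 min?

0.441 mol/L

Solving the coupled first-order balances gives C_S(τ) = [k₁/(k₂−k₁)]·C_{R0}·(e^(−k₁τ) − e^(−k₂τ)).
e^(−k₁τ) = e^(−0.0421×3.78) = e^(−0.1591) = 0.8529; e^(−k₂τ) = e^(−1.346) = 0.2604.
C_S = 0.0421×5.55/(0.356−0.0421) × (0.8529−0.2604) = 0.7444×0.5925 = 0.4410 mol/L.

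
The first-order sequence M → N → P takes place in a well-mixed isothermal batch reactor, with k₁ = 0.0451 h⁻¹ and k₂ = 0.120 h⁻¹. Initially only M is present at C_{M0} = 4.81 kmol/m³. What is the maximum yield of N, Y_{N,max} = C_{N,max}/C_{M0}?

0.208

Evaluating C_N at t_opt = ln(k₂/k₁)/(k₂−k₁) gives C_{N,max}/C_{M0} = (k₁/k₂)^[k₂/(k₂−k₁)].
= (0.0451/0.120)^(0.120/(0.120−0.0451)) = (0.3758)^(1.602) = 0.2085.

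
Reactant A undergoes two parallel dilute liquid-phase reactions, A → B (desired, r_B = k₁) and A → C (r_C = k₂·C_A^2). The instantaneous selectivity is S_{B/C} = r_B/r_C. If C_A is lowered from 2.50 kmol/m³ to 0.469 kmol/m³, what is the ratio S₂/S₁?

S_{B/C} = (k₁/k₂)·C_A^-2, so S₂/S₁ = (C_{A,2}/C_{A,1})^-2.
= (0.469/2.50)^(-2) = (0.1876)^(-2) = 28.4.

28.4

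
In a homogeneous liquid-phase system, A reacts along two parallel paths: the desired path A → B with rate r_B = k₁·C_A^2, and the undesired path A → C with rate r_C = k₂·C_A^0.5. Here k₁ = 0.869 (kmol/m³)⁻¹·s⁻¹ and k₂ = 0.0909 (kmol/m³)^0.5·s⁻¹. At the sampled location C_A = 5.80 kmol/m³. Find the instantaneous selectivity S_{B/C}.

134

S_{B/C} = r_B/r_C = (k₁·C_A^2)/(k₂·C_A^0.5) = (k₁/k₂)·C_A^1.5.
= (0.869×5.800^2) / (0.0909×5.800^0.5) = 29.23/0.2189 = 134.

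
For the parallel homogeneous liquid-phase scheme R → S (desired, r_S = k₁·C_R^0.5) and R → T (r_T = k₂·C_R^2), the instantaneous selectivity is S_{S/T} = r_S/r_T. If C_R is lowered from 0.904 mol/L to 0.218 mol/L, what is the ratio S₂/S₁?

S_{S/T} = (k₁/k₂)·C_R^-1.5, so S₂/S₁ = (C_{R,2}/C_{R,1})^-1.5.
= (0.218/0.904)^(-1.5) = (0.2412)^(-1.5) = 8.44.
Selectivity toward S rises as C_R falls — low-concentration operation is favoured.

8.44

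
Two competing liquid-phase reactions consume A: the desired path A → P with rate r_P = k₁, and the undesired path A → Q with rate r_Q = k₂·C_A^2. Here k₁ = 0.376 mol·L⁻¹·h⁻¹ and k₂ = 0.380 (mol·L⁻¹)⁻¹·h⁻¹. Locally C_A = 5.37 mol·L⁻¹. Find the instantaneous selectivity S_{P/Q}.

0.0343

S_{P/Q} = r_P/r_Q = (k₁)/(k₂·C_A^2) = (k₁/k₂)·C_A^-2.
= (0.376) / (0.380×5.370^2) = 0.3760/10.96 = 0.0343.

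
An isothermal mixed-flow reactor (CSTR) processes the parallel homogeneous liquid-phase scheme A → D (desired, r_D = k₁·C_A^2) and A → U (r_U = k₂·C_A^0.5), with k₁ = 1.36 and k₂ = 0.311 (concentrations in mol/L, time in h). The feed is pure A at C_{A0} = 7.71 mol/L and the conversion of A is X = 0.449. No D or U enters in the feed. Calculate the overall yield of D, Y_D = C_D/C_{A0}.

0.438

Exit C_A = C_{A0}(1−X) = 7.71×0.551 = 4.248 mol/L.
A CSTR operates uniformly at the exit composition, giving r_D = 24.54 and r_U = 0.6410 (each k·C_A^n at C_A = 4.248).
Fraction of consumed A going to D: r_D/(r_D+r_U) = 0.9745.
C_D = 0.9745·C_{A0}·X = 0.9745×7.71×0.449 = 3.37 mol/L; Y_D = C_D/C_{A0} = 0.438.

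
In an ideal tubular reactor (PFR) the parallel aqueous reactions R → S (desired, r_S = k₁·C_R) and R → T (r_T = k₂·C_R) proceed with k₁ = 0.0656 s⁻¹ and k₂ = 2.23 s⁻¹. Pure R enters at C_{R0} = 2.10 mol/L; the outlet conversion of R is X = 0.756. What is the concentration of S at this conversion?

C_R = C_{R0}(1−X) = 0.5124 mol/L.
Both paths are first order in R, so the instantaneous fraction to S is constant: dC_S/d(−C_R) = k₁/(k₁+k₂) = 0.02858.
C_S = 0.02858·(C_{R0}−C_R) = 0.02858×1.588 = 0.0454 mol/L.

0.0454 mol/L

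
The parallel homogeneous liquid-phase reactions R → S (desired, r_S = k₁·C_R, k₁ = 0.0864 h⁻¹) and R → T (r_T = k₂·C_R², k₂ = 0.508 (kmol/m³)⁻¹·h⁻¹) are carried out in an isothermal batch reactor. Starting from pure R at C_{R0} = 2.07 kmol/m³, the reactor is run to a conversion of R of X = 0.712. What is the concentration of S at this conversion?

C_R = C_{R0}(1−X) = 0.5962 kmol/m³.
Along a PFR/batch, dC_S/dC_R = −r_S/(r_S+r_T) = −k₁/(k₁+k₂·C_R).
Integrating from C_{R0} to C_R: C_S = (0.0864/0.508)·ln[(0.0864+0.508·2.07)/(0.0864+0.508·0.596)] = 0.1701·ln(1.138/0.3892) = 0.1825 kmol/m³.

0.182 kmol/m³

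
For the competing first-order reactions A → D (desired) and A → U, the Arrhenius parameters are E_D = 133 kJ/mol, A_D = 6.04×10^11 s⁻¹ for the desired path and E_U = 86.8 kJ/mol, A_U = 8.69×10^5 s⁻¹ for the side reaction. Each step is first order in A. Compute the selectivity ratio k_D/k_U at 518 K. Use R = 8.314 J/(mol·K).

15.2

k_D/k_U = (A_D/A_U)·exp[−(E_D−E_U)/(RT)] = (A_D/A_U)·exp[(E_U−E_D)/(RT)].
(E_U−E_D)/(RT) = (86.8−133)×10³/(8.314×518) = -46200/4307 = -10.73.
k_D/k_U = (6.04×10^11/8.69×10^5)·exp(-10.73) = 6.951×10^5 × 2.193×10^-5 = 15.2.
Since E_D > E_U, raising the temperature improves selectivity toward D.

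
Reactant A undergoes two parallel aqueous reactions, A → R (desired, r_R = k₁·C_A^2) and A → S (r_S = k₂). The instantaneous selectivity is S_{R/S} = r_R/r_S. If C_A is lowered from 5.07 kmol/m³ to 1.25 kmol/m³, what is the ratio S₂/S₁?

S_{R/S} = (k₁/k₂)·C_A^2, so S₂/S₁ = (C_{A,2}/C_{A,1})^2.
= (1.25/5.07)^2 = (0.2465)^2 = 0.0608.
Selectivity toward R falls as C_A falls — high-concentration operation is favoured.

0.0608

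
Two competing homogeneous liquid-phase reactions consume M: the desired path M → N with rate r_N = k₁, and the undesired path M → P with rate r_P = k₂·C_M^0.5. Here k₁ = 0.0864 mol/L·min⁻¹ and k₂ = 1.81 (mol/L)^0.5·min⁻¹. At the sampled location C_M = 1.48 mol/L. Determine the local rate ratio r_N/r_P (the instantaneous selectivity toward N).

S_{N/P} = r_N/r_P = (k₁)/(k₂·C_M^0.5) = (k₁/k₂)·C_M^-0.5.
= (0.0864) / (1.81×1.480^0.5) = 0.08640/2.202 = 0.0392.
The undesired path is higher order in M, so low C_M (CSTR or dilute feed) favours N.

0.0392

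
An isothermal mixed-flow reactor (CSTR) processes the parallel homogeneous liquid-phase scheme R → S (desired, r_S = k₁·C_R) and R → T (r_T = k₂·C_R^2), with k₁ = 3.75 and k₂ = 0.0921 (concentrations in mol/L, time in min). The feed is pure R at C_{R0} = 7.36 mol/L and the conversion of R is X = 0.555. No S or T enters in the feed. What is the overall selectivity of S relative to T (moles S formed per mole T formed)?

12.4

Exit C_R = C_{R0}(1−X) = 7.36×0.445 = 3.275 mol/L.
In a CSTR the entire volume is at exit conditions, so r_S = 3.75×3.275 = 12.28 and r_T = 0.0921×3.275^2 = 0.9880.
Overall selectivity = C_S/C_T = r_Sτ/(r_Tτ) = r_S/r_T = 12.4.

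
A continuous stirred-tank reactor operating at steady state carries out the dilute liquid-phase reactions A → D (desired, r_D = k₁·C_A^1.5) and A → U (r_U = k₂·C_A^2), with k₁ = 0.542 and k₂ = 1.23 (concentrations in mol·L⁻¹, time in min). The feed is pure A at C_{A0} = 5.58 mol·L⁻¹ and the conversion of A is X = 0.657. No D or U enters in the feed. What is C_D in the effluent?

Exit C_A = C_{A0}(1−X) = 5.58×0.343 = 1.914 mol·L⁻¹.
A CSTR operates uniformly at the exit composition, giving r_D = 1.435 and r_U = 4.506 (each k·C_A^n at C_A = 1.914).
Fraction of consumed A going to D: r_D/(r_D+r_U) = 0.2416.
C_D = 0.2416·C_{A0}·X = 0.2416×5.58×0.657 = 0.886 mol·L⁻¹.

0.886 mol·L⁻¹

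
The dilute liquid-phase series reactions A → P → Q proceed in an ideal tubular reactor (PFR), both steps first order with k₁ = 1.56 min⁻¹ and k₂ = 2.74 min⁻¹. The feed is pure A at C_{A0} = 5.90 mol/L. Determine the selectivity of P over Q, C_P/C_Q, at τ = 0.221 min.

2.81

For first-order series with pure A initially, C_P(τ) = k₁C_{A0}/(k₂−k₁)·(e^(−k₁τ) − e^(−k₂τ)).
e^(−k₁τ) = e^(−1.56×0.221) = e^(−0.3448) = 0.7084; e^(−k₂τ) = e^(−0.6055) = 0.5458.
C_P = 1.56×5.90/(2.74−1.56) × (0.7084−0.5458) = 7.800×0.1626 = 1.268 mol/L.
C_A = C_{A0}e^(−k₁τ) = 4.180 mol/L, so C_Q = C_{A0}−C_A−C_P = 0.4521 mol/L; C_P/C_Q = 2.81.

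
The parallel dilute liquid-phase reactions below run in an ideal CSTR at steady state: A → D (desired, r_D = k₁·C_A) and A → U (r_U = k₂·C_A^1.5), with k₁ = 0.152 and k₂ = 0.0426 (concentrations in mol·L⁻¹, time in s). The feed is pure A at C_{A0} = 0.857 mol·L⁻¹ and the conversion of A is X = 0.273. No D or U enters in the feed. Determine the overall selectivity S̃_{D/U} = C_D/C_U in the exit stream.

4.52

Exit C_A = C_{A0}(1−X) = 0.857×0.727 = 0.6230 mol·L⁻¹.
A CSTR operates uniformly at the exit composition, giving r_D = 0.09470 and r_U = 0.02095 (each k·C_A^n at C_A = 0.6230).
Overall selectivity = C_D/C_U = r_Dτ/(r_Uτ) = r_D/r_U = 4.52.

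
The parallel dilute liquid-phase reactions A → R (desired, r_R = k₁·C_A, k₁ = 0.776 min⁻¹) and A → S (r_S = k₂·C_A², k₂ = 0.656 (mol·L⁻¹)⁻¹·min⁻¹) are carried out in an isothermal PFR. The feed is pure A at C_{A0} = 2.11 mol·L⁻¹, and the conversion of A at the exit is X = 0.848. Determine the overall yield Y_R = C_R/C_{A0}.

0.439

C_A = C_{A0}(1−X) = 0.3207 mol·L⁻¹.
Along a PFR/batch, dC_R/dC_A = −r_R/(r_R+r_S) = −k₁/(k₁+k₂·C_A).
Integrating from C_{A0} to C_A: C_R = (0.776/0.656)·ln[(0.776+0.656·2.11)/(0.776+0.656·0.321)] = 1.183·ln(2.160/0.9864) = 0.9273 mol·L⁻¹.
Y_R = C_R/C_{A0} = 0.9273/2.11 = 0.439.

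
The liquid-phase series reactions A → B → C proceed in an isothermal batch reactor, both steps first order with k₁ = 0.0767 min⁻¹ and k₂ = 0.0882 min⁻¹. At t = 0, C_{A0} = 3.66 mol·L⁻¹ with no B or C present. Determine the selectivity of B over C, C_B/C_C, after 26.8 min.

The intermediate concentration in a first-order A→B→C sequence is C_B = k₁C_{A0}(e^(−k₁t) − e^(−k₂t))/(k₂−k₁).
e^(−k₁t) = e^(−0.0767×26.8) = e^(−2.056) = 0.1280; e^(−k₂t) = e^(−2.364) = 0.09407.
C_B = 0.0767×3.66/(0.0882−0.0767) × (0.1280−0.09407) = 24.41×0.03396 = 0.8289 mol·L⁻¹.
C_A = C_{A0}e^(−k₁t) = 0.4686 mol·L⁻¹, so C_C = C_{A0}−C_A−C_B = 2.363 mol·L⁻¹; C_B/C_C = 0.351.

0.351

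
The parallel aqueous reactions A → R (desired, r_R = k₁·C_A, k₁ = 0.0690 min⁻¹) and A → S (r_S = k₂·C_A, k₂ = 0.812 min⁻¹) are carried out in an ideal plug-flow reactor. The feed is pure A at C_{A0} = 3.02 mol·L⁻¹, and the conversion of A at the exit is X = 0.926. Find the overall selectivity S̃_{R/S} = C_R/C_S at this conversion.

0.0850

C_A = C_{A0}(1−X) = 0.2235 mol·L⁻¹.
Both paths are first order in A, so the instantaneous fraction to R is constant: dC_R/d(−C_A) = k₁/(k₁+k₂) = 0.07832.
C_R = 0.07832·(C_{A0}−C_A) = 0.07832×2.797 = 0.219 mol·L⁻¹.
C_S = (C_{A0}−C_A)−C_R = 2.577 mol·L⁻¹; S̃_{R/S} = 0.2190/2.577 = 0.0850.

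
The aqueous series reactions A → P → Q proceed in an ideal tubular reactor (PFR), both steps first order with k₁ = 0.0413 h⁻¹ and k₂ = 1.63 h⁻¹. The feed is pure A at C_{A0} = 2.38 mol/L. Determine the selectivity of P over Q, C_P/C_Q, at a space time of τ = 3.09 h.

Solving the coupled first-order balances gives C_P(τ) = [k₁/(k₂−k₁)]·C_{A0}·(e^(−k₁τ) − e^(−k₂τ)).
e^(−k₁τ) = e^(−0.0413×3.09) = e^(−0.1276) = 0.8802; e^(−k₂τ) = e^(−5.037) = 0.006495.
C_P = 0.0413×2.38/(1.63−0.0413) × (0.8802−0.006495) = 0.06187×0.8737 = 0.05406 mol/L.
C_A = C_{A0}e^(−k₁τ) = 2.095 mol/L, so C_Q = C_{A0}−C_A−C_P = 0.2311 mol/L; C_P/C_Q = 0.234.

0.234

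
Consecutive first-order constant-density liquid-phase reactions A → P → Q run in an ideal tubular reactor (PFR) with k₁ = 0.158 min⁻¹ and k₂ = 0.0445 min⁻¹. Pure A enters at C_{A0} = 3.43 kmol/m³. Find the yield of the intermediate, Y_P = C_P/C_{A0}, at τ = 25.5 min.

Solving the coupled first-order balances gives C_P(τ) = [k₁/(k₂−k₁)]·C_{A0}·(e^(−k₁τ) − e^(−k₂τ)).
e^(−k₁τ) = e^(−0.158×25.5) = e^(−4.029) = 0.01779; e^(−k₂τ) = e^(−1.135) = 0.3215.
C_P = 0.158×3.43/(0.0445−0.158) × (0.01779−0.3215) = (-4.775)×(-0.3037) = 1.450 kmol/m³.
Y_P = C_P/C_{A0} = 1.450/3.43 = 0.423.

0.423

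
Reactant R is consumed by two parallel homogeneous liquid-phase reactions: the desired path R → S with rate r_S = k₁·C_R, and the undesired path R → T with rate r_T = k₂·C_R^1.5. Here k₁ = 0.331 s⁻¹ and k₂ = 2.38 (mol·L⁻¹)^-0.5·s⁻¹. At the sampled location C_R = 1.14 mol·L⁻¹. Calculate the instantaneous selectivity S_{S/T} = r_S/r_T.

S_{S/T} = r_S/r_T = (k₁·C_R)/(k₂·C_R^1.5) = (k₁/k₂)·C_R^-0.5.
= (0.331×1.140) / (2.38×1.140^1.5) = 0.3773/2.897 = 0.130.

0.130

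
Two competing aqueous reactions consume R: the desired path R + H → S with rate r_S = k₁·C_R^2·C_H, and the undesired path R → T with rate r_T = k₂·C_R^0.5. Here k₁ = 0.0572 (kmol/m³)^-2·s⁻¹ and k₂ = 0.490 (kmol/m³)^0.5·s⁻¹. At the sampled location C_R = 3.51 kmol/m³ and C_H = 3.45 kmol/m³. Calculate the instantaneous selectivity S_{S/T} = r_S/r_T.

2.65

S_{S/T} = r_S/r_T = (k₁·C_R^2·C_H)/(k₂·C_R^0.5) = (k₁/k₂)·C_R^1.5·C_H.
= (0.0572×3.510^2×3.450) / (0.490×3.510^0.5) = 2.431/0.9180 = 2.65.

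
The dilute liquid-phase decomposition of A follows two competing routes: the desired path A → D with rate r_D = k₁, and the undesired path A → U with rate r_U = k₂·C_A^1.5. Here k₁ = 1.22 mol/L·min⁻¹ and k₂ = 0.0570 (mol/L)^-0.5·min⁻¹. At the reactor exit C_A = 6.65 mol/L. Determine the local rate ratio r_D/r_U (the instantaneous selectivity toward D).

1.25

S_{D/U} = r_D/r_U = (k₁)/(k₂·C_A^1.5) = (k₁/k₂)·C_A^-1.5.
= (1.22) / (0.0570×6.650^1.5) = 1.220/0.9775 = 1.25.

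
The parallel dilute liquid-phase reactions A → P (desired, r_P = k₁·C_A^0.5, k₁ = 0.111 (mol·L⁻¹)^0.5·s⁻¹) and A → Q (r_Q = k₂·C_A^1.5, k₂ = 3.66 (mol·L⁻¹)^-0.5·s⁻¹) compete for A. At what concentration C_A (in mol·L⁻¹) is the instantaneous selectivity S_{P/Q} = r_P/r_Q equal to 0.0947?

S_{P/Q} = (k₁/k₂)·C_A⁻¹ ⇒ C_A = (S·k₂/k₁)^(-1).
= (0.0947×3.66/0.111)^(-1) = (3.123)^(-1) = 0.320 mol·L⁻¹.

0.320 mol·L⁻¹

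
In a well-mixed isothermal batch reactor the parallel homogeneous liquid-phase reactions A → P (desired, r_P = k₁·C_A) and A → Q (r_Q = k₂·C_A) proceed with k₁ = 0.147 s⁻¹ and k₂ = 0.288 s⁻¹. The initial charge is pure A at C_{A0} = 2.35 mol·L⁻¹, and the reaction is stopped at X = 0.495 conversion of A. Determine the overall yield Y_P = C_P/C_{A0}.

C_A = C_{A0}(1−X) = 1.187 mol·L⁻¹.
Both paths are first order in A, so the instantaneous fraction to P is constant: dC_P/d(−C_A) = k₁/(k₁+k₂) = 0.3379.
C_P = 0.3379·(C_{A0}−C_A) = 0.3379×1.163 = 0.393 mol·L⁻¹.
Y_P = C_P/C_{A0} = 0.3931/2.35 = 0.167.

0.167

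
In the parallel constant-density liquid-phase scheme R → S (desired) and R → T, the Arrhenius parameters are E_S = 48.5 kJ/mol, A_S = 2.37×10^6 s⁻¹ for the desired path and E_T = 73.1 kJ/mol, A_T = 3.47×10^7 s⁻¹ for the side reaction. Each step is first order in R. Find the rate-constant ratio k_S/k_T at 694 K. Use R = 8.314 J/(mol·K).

k_S/k_T = (A_S/A_T)·exp[−(E_S−E_T)/(RT)] = (A_S/A_T)·exp[(E_T−E_S)/(RT)].
(E_T−E_S)/(RT) = (73.1−48.5)×10³/(8.314×694) = 24600/5770 = 4.263.
k_S/k_T = (2.37×10^6/3.47×10^7)·exp(4.263) = 0.06830 × 71.06 = 4.85.
Since E_S < E_T, lowering the temperature improves selectivity toward S.

4.85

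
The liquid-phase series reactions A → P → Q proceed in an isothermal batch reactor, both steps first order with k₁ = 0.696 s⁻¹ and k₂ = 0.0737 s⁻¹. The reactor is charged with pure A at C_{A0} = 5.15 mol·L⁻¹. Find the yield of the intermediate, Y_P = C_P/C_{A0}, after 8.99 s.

The intermediate concentration in a first-order A→B→C sequence is C_P = k₁C_{A0}(e^(−k₁t) − e^(−k₂t))/(k₂−k₁).
e^(−k₁t) = e^(−0.696×8.99) = e^(−6.257) = 0.001917; e^(−k₂t) = e^(−0.6626) = 0.5155.
C_P = 0.696×5.15/(0.0737−0.696) × (0.001917−0.5155) = (-5.760)×(-0.5136) = 2.958 mol·L⁻¹.
Y_P = C_P/C_{A0} = 2.958/5.15 = 0.574.

0.574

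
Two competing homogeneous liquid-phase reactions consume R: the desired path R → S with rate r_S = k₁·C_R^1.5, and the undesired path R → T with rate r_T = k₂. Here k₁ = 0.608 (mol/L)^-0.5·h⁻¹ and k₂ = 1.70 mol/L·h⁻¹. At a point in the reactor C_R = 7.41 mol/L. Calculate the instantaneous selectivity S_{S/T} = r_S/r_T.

7.21

S_{S/T} = r_S/r_T = (k₁·C_R^1.5)/(k₂) = (k₁/k₂)·C_R^1.5.
= (0.608×7.410^1.5) / (1.70) = 12.26/1.700 = 7.21.
Since the desired path is higher order in R, keeping C_R high (PFR or concentrated feed) favours S.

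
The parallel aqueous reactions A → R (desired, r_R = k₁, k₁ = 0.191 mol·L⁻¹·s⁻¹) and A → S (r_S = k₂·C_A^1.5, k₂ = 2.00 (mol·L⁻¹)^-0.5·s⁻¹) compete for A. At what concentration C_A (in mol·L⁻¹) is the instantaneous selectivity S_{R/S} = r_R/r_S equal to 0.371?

0.405 mol·L⁻¹

S_{R/S} = (k₁/k₂)·C_A^-1.5 ⇒ C_A = (S·k₂/k₁)^(1/(-1.5)).
= (0.371×2.00/0.191)^(-0.6667) = (3.885)^(-0.6667) = 0.405 mol·L⁻¹.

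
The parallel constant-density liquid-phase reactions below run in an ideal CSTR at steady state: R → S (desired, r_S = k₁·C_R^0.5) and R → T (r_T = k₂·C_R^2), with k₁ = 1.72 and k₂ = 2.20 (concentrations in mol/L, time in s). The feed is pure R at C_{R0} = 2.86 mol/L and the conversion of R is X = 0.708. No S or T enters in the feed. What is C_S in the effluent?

1.02 mol/L

Exit C_R = C_{R0}(1−X) = 2.86×0.292 = 0.8351 mol/L.
In a CSTR the entire volume is at exit conditions, so r_S = 1.72×0.8351^0.5 = 1.572 and r_T = 2.20×0.8351^2 = 1.534.
Fraction of consumed R going to S: r_S/(r_S+r_T) = 0.5060.
C_S = 0.5060·C_{R0}·X = 0.5060×2.86×0.708 = 1.02 mol/L.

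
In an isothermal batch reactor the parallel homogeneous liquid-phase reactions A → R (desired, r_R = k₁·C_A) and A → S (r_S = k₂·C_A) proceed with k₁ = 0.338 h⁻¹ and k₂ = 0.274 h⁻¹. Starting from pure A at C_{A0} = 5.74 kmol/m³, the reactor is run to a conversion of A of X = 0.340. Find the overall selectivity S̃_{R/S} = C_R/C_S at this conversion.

C_A = C_{A0}(1−X) = 3.788 kmol/m³.
Both paths are first order in A, so the instantaneous fraction to R is constant: dC_R/d(−C_A) = k₁/(k₁+k₂) = 0.5523.
C_R = 0.5523·(C_{A0}−C_A) = 0.5523×1.952 = 1.08 kmol/m³.
C_S = (C_{A0}−C_A)−C_R = 0.8738 kmol/m³; S̃_{R/S} = 1.078/0.8738 = 1.23.

1.23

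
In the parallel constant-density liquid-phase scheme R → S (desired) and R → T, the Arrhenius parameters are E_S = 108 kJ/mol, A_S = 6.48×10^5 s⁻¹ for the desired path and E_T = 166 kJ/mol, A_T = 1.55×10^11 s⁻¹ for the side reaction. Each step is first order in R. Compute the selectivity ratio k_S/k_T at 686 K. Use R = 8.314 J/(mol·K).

0.109

Since both paths have the same order in R, the concentration cancels and S_{S/T} = k_S/k_T = (A_S/A_T)·exp[(E_T−E_S)/(RT)].
(E_T−E_S)/(RT) = (166−108)×10³/(8.314×686) = 58000/5703 = 10.17.
k_S/k_T = (6.48×10^5/1.55×10^11)·exp(10.17) = 4.181×10^-6 × 26092 = 0.109.
Since E_S < E_T, lowering the temperature improves selectivity toward S.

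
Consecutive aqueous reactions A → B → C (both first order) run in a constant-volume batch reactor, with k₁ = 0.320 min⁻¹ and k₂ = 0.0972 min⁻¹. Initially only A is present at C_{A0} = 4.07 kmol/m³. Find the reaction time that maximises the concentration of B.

5.35 min

The intermediate peaks when r₁ = r₂, i.e. k₁e^(−k₁t) = k₂e^(−k₂t), giving t_opt = ln(k₂/k₁)/(k₂−k₁).
= ln(0.0972/0.320)/(0.0972−0.320) = ln(0.3037)/-0.2228 = -1.192/-0.2228 = 5.35 min.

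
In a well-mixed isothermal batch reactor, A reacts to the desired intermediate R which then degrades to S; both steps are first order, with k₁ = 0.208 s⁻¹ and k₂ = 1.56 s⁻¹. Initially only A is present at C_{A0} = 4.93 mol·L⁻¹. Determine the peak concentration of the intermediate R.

Evaluating C_R at t_opt = ln(k₂/k₁)/(k₂−k₁) gives C_{R,max}/C_{A0} = (k₁/k₂)^[k₂/(k₂−k₁)].
= (0.208/1.56)^(1.56/(1.56−0.208)) = (0.1333)^(1.154) = 0.09779.
C_{R,max} = 0.09779×4.93 = 0.482 mol·L⁻¹.

0.482 mol·L⁻¹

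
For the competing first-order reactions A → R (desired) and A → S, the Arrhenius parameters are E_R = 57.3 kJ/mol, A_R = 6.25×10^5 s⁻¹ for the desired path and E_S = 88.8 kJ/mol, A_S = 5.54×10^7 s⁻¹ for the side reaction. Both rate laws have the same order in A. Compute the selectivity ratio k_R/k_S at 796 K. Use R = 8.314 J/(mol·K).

1.32

k_R/k_S = (A_R/A_S)·exp[−(E_R−E_S)/(RT)] = (A_R/A_S)·exp[(E_S−E_R)/(RT)].
(E_S−E_R)/(RT) = (88.8−57.3)×10³/(8.314×796) = 31500/6618 = 4.760.
k_R/k_S = (6.25×10^5/5.54×10^7)·exp(4.760) = 0.01128 × 116.7 = 1.32.
Since E_R < E_S, lowering the temperature improves selectivity toward R.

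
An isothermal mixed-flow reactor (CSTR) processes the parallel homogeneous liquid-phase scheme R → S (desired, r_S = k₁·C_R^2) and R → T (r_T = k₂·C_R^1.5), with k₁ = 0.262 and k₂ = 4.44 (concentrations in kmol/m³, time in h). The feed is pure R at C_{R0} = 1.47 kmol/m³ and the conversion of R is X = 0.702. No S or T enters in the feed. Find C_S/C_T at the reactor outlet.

0.0391

Exit C_R = C_{R0}(1−X) = 1.47×0.298 = 0.4381 kmol/m³.
A CSTR operates uniformly at the exit composition, giving r_S = 0.05028 and r_T = 1.287 (each k·C_R^n at C_R = 0.4381).
Overall selectivity = C_S/C_T = r_Sτ/(r_Tτ) = r_S/r_T = 0.0391.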